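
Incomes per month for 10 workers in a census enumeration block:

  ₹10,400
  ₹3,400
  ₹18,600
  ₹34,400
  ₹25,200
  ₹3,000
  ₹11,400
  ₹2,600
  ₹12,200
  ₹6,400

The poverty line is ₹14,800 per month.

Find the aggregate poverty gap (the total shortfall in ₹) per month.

₹54,200

Below the line: ₹2,600, ₹3,000, ₹3,400, ₹6,400, ₹10,400, ₹11,400, ₹12,200 (q = 7 of N = 10).
Individual gaps: 14800−2600 = 12200; 14800−3000 = 11800; 14800−3400 = 11400; 14800−6400 = 8400; 14800−10400 = 4400; 14800−11400 = 3400; 14800−12200 = 2600.
Aggregate gap = ₹54,200.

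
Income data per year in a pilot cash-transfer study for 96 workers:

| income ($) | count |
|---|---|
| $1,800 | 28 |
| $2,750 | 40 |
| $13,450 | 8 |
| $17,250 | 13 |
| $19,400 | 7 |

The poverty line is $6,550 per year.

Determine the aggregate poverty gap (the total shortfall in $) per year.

$285,000

Poor units: 28×$1,800, 40×$2,750 (q = 68 of N = 96).
Individual gaps: 28×(6550−1800) = 133000; 40×(6550−2750) = 152000.
Aggregate gap = $285,000.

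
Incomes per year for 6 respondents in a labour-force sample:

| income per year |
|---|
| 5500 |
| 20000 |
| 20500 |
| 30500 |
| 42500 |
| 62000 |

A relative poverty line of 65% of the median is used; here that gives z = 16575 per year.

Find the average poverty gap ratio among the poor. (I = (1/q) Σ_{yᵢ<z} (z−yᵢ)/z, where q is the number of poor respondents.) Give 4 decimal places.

0.6682

Below z: 5500 (q = 1 of N = 6).
Relative gaps: 0.6682; sum = 0.668175.
The income-gap ratio divides by q (the poor only): 0.668175 / 1 = 0.6682.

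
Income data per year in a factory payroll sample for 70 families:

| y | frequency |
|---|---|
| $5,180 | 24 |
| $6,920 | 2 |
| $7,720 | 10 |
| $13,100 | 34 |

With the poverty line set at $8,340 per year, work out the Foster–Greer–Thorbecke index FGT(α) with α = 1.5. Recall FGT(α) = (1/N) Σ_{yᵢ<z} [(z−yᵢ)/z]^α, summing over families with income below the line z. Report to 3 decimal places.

Poor units: 24×$5,180, 2×$6,920, 10×$7,720 (q = 36 of N = 70).
Normalized shortfalls: (8340−5180)/8340 = 0.3789 (×24); (8340−6920)/8340 = 0.1703 (×2); (8340−7720)/8340 = 0.0743 (×10).
Raised to α = 1.5: 0.23323 (×24); 0.07026 (×2); 0.02027 (×10).
Sum = 5.940688; FGT(1.5) = 5.940688 / 70 = 0.085.

0.085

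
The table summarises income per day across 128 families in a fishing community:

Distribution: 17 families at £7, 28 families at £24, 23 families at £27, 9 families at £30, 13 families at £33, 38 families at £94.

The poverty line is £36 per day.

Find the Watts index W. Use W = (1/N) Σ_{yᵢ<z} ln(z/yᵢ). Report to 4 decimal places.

0.3795

Poor units: 17×£7, 28×£24, 23×£27, 9×£30, 13×£33 (q = 90 of N = 128).
Log shortfalls: ln(36/7) = 1.6376 (×17); ln(36/24) = 0.4055 (×28); ln(36/27) = 0.2877 (×23); ln(36/30) = 0.1823 (×9); ln(36/33) = 0.0870 (×13).
W = 48.581102 / 128 = 0.3795.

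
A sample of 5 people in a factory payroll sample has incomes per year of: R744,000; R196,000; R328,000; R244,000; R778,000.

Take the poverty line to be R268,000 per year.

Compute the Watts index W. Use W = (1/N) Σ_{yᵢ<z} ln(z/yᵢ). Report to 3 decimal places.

0.081

Below z: R196,000, R244,000 (q = 2 of N = 5).
Log gaps: ln(268000/196000) = 0.3129; ln(268000/244000) = 0.0938.
W = 0.406691 / 5 = 0.081.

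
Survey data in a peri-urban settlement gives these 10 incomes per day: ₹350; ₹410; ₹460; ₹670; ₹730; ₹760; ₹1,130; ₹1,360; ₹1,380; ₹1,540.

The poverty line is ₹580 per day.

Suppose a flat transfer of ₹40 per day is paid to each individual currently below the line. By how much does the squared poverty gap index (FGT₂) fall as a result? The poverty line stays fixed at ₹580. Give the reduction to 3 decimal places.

0.011

Before: below the line — ₹350, ₹410, ₹460; squared poverty gap index (FGT₂) = 0.02860.
After the ₹40 transfer: below the line — ₹390, ₹450, ₹500; squared poverty gap index (FGT₂) = 0.01766.
Reduction = 0.02860 − 0.01766 = 0.011.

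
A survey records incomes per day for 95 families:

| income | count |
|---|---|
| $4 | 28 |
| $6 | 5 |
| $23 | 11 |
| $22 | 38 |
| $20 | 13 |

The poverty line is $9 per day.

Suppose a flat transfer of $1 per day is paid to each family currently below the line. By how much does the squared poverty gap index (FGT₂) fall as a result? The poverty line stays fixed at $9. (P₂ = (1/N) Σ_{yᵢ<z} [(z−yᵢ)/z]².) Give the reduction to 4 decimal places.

0.0360

Before: below the line — 28×$4, 5×$6; squared poverty gap index (FGT₂) = 0.096816.
After the $1 transfer: below the line — 28×$5, 5×$7; squared poverty gap index (FGT₂) = 0.060819.
Reduction = 0.096816 − 0.060819 = 0.0360.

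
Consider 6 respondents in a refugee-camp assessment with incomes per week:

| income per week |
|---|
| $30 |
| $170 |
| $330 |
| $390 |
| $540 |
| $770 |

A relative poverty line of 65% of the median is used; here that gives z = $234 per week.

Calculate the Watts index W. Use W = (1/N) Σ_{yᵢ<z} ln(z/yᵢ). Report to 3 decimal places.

Incomes under z: $30, $170 (q = 2 of N = 6).
ln(z/y) terms: ln(234/30) = 2.0541; ln(234/170) = 0.3195.
W = 2.373646 / 6 = 0.396.

0.396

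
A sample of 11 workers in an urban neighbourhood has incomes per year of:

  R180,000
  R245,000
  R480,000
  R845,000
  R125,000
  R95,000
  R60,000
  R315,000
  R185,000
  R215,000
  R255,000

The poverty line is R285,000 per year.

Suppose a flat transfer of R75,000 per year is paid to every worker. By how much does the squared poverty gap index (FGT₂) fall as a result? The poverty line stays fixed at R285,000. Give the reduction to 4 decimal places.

0.1078

Before: below the line — R60,000, R95,000, R125,000, R180,000, R185,000, R215,000, R245,000, R255,000; squared poverty gap index (FGT₂) = 0.157531.
After the R75,000 transfer: below the line — R135,000, R170,000, R200,000, R255,000, R260,000; squared poverty gap index (FGT₂) = 0.049778.
Reduction = 0.157531 − 0.049778 = 0.1078.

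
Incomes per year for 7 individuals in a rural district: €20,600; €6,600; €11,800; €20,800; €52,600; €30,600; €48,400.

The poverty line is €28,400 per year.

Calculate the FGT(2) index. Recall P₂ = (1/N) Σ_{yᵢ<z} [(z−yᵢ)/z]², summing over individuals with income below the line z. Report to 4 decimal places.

0.1540

Incomes under z: €6,600, €11,800, €20,600, €20,800 (q = 4 of N = 7).
Shortfall ratios: (28400−6600)/28400 = 0.7676; (28400−11800)/28400 = 0.5845; (28400−20600)/28400 = 0.2746; (28400−20800)/28400 = 0.2676.
Squared: 0.5892; 0.3416; 0.0754; 0.0716.
Sum = 1.077911; P₂ = 1.077911 / 7 = 0.1540.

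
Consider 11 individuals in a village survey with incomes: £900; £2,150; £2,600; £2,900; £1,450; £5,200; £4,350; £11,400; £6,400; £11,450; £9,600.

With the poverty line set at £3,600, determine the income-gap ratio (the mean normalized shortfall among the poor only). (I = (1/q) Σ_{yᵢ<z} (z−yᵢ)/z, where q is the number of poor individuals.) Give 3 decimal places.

0.444

Below z: £900, £1,450, £2,150, £2,600, £2,900 (q = 5 of N = 11).
Relative gaps: 0.7500, 0.5972, 0.4028, 0.2778, 0.1944; sum = 2.222222.
The income-gap ratio divides by q (the poor only): 2.222222 / 5 = 0.444.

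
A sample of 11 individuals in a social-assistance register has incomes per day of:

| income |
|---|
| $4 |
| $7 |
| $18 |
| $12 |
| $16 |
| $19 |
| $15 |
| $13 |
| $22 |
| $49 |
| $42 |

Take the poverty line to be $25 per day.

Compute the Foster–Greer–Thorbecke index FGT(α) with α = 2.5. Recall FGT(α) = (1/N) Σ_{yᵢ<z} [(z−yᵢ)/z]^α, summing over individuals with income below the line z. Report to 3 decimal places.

0.154

Poor units: $4, $7, $12, $13, $15, $16, $18, $19, $22 (q = 9 of N = 11).
Shortfall ratios: (25−4)/25 = 0.8400; (25−7)/25 = 0.7200; (25−12)/25 = 0.5200; (25−13)/25 = 0.4800; (25−15)/25 = 0.4000; (25−16)/25 = 0.3600; (25−18)/25 = 0.2800; (25−19)/25 = 0.2400; (25−22)/25 = 0.1200.
Raised to α = 2.5: 0.64669; 0.43988; 0.19499; 0.15963; 0.10119; 0.07776; 0.04149; 0.02822; 0.00499.
Sum = 1.694829; FGT(2.5) = 1.694829 / 11 = 0.154.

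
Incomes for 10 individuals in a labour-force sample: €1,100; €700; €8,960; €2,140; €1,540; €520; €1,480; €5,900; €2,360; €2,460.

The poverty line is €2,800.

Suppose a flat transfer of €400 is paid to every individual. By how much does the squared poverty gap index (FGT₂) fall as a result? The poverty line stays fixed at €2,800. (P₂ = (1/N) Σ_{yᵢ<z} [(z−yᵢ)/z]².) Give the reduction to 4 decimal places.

Before: below the line — €520, €700, €1,100, €1,480, €1,540, €2,140, €2,360, €2,460; squared poverty gap index (FGT₂) = 0.211393.
After the €400 transfer: below the line — €920, €1,100, €1,500, €1,880, €1,940, €2,540, €2,760; squared poverty gap index (FGT₂) = 0.124612.
Reduction = 0.211393 − 0.124612 = 0.0868.

0.0868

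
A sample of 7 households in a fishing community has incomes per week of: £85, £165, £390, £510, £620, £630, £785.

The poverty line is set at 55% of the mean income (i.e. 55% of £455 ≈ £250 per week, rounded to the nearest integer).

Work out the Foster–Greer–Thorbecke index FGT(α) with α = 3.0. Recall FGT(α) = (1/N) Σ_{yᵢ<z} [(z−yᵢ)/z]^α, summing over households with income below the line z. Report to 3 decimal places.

0.047

Below z: £85, £165 (q = 2 of N = 7).
Normalized shortfalls: (250−85)/250 = 0.6600; (250−165)/250 = 0.3400.
Raised to α = 3.0: 0.28750; 0.03930.
Sum = 0.326800; FGT(3.0) = 0.326800 / 7 = 0.047.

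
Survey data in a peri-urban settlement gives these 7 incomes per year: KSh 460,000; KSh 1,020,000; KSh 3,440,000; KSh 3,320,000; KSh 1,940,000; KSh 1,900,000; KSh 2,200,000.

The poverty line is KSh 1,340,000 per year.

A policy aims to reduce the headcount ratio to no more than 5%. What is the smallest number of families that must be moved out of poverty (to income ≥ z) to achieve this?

2

2 of the 7 families are poor, so H = 2/7 = 0.286.
A headcount ratio of at most 5% allows at most ⌊0.05 × 7⌋ = 0 poor families.
So at least 2 − 0 = 2 must be lifted.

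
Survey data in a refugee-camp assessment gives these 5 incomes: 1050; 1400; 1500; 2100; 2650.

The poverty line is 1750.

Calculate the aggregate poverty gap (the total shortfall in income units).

Incomes under z: 1050, 1400, 1500 (q = 3 of N = 5).
Individual gaps: 1750−1050 = 700; 1750−1400 = 350; 1750−1500 = 250.
Aggregate gap = 1300.

1300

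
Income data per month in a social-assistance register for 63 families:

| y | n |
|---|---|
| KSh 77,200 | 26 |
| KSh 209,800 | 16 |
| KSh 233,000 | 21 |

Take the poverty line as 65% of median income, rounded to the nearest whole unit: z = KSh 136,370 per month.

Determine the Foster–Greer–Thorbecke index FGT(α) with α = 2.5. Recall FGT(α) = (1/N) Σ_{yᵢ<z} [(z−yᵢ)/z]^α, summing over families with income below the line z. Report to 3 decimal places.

0.051

Below the line: 26×KSh 77,200 (q = 26 of N = 63).
Relative gaps: (136370−77200)/136370 = 0.4339 (×26).
Raised to α = 2.5: 0.12401 (×26).
Sum = 3.224261; FGT(2.5) = 3.224261 / 63 = 0.051.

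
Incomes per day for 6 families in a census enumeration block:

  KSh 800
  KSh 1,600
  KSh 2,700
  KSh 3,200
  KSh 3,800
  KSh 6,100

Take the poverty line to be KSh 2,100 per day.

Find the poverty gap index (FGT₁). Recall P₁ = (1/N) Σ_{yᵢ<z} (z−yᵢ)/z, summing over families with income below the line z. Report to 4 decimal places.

0.1429

Below the line: KSh 800, KSh 1,600 (q = 2 of N = 6).
Gap ratios (z−y)/z: (2100−800)/2100 = 0.6190; (2100−1600)/2100 = 0.2381.
Sum of shortfalls = 0.857143; P₁ averages over all N: 0.857143 / 6 = 0.1429.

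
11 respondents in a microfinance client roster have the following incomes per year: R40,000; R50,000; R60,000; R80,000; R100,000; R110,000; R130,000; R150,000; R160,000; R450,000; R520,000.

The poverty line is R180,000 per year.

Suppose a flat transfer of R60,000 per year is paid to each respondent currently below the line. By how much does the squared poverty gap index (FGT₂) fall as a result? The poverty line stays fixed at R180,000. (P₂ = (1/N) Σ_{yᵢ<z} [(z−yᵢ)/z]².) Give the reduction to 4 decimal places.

0.1655

Before: below the line — R40,000, R50,000, R60,000, R80,000, R100,000, R110,000, R130,000, R150,000, R160,000; squared poverty gap index (FGT₂) = 0.213244.
After the R60,000 transfer: below the line — R100,000, R110,000, R120,000, R140,000, R160,000, R170,000; squared poverty gap index (FGT₂) = 0.047699.
Reduction = 0.213244 − 0.047699 = 0.1655.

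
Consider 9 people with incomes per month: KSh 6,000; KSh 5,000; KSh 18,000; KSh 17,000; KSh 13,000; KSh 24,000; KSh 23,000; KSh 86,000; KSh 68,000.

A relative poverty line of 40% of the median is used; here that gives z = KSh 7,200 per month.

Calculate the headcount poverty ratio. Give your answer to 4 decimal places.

0.2222

2 of the 9 people have income below KSh 7,200.
H = 2/9 = 0.2222.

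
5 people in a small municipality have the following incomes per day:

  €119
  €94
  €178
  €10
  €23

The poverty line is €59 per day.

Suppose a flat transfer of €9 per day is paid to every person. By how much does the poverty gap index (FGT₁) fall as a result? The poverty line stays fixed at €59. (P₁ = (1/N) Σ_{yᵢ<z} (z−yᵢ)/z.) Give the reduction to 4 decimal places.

0.0610

Before: below the line — €10, €23; poverty gap index (FGT₁) = 0.288136.
After the €9 transfer: below the line — €19, €32; poverty gap index (FGT₁) = 0.227119.
Reduction = 0.288136 − 0.227119 = 0.0610.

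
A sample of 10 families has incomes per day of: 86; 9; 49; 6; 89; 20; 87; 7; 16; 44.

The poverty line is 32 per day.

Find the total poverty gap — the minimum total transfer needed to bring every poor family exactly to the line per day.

102

Below z: 6, 7, 9, 16, 20 (q = 5 of N = 10).
Individual gaps: 32−6 = 26; 32−7 = 25; 32−9 = 23; 32−16 = 16; 32−20 = 12.
Aggregate gap = 102.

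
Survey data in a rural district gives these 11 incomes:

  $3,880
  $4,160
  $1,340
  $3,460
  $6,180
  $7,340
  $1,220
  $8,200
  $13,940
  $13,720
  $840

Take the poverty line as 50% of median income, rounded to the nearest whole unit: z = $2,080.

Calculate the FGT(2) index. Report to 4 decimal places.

Below the line: $840, $1,220, $1,340 (q = 3 of N = 11).
Normalized shortfalls: (2080−840)/2080 = 0.5962; (2080−1220)/2080 = 0.4135; (2080−1340)/2080 = 0.3558.
Squared: 0.3554; 0.1710; 0.1266.
Sum = 0.652922; P₂ = 0.652922 / 11 = 0.0594.

0.0594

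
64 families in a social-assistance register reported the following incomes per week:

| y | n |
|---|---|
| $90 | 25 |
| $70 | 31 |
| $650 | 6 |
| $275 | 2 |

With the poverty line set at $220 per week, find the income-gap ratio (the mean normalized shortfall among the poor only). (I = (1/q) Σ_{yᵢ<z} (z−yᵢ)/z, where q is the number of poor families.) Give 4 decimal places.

0.6412

Below the line: 31×$70, 25×$90 (q = 56 of N = 64).
Shortfall ratios (z−y)/z: 0.6818 (×31), 0.5909 (×25); sum = 35.909091.
I averages over the q = 56 poor units only: 35.909091 / 56 = 0.6412.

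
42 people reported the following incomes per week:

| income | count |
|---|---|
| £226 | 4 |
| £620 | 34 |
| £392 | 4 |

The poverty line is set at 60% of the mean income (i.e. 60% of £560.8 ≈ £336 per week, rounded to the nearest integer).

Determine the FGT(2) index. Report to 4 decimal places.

0.0102

Incomes under z: 4×£226 (q = 4 of N = 42).
Gap ratios (z−y)/z: (336−226)/336 = 0.3274 (×4).
Squared: 0.1072 (×4).
Sum = 0.428713; P₂ = 0.428713 / 42 = 0.0102.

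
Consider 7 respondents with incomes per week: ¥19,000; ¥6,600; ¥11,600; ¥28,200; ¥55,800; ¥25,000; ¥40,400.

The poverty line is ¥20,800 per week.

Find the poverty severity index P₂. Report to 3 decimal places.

Poor units: ¥6,600, ¥11,600, ¥19,000 (q = 3 of N = 7).
Gap ratios (z−y)/z: (20800−6600)/20800 = 0.6827; (20800−11600)/20800 = 0.4423; (20800−19000)/20800 = 0.0865.
Squared: 0.4661; 0.1956; 0.0075.
Sum = 0.669194; P₂ = 0.669194 / 7 = 0.096.

0.096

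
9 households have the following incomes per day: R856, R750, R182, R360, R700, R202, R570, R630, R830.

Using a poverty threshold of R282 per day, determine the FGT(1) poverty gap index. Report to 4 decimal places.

0.0709

Below the line: R182, R202 (q = 2 of N = 9).
Normalized shortfalls: (282−182)/282 = 0.3546; (282−202)/282 = 0.2837.
Sum of shortfalls = 0.638298; P₁ averages over all N: 0.638298 / 9 = 0.0709.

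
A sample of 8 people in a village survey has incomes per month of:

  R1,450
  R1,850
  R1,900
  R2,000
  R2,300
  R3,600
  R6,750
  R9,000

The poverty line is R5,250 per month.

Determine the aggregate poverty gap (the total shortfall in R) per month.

Below the line: R1,450, R1,850, R1,900, R2,000, R2,300, R3,600 (q = 6 of N = 8).
Individual gaps: 5250−1450 = 3800; 5250−1850 = 3400; 5250−1900 = 3350; 5250−2000 = 3250; 5250−2300 = 2950; 5250−3600 = 1650.
Aggregate gap = R18,400.

R18,400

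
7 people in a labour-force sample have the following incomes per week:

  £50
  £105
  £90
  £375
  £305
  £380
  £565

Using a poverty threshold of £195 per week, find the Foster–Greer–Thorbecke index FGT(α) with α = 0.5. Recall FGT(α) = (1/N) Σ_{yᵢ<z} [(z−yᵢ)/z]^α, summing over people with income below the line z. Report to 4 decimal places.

Below z: £50, £90, £105 (q = 3 of N = 7).
Normalized shortfalls: (195−50)/195 = 0.7436; (195−90)/195 = 0.5385; (195−105)/195 = 0.4615.
Raised to α = 0.5: 0.86232; 0.73380; 0.67937.
Sum = 2.275482; FGT(0.5) = 2.275482 / 7 = 0.3251.

0.3251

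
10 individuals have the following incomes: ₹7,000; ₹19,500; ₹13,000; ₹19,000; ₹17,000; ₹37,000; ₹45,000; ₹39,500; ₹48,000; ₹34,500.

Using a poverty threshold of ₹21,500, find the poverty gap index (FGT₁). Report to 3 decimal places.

0.149

Below z: ₹7,000, ₹13,000, ₹17,000, ₹19,000, ₹19,500 (q = 5 of N = 10).
Normalized shortfalls: (21500−7000)/21500 = 0.6744; (21500−13000)/21500 = 0.3953; (21500−17000)/21500 = 0.2093; (21500−19000)/21500 = 0.1163; (21500−19500)/21500 = 0.0930.
Sum of shortfalls = 1.488372; P₁ averages over all N: 1.488372 / 10 = 0.149.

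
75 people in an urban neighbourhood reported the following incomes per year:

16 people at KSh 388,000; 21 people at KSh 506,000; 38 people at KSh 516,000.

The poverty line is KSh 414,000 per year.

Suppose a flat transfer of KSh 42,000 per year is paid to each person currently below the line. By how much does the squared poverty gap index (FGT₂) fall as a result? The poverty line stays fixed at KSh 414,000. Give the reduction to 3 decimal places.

Before: below the line — 16×KSh 388,000; squared poverty gap index (FGT₂) = 0.00084.
After the KSh 42,000 transfer: below the line — none; squared poverty gap index (FGT₂) = 0.00000.
Reduction = 0.00084 − 0.00000 = 0.001.

0.001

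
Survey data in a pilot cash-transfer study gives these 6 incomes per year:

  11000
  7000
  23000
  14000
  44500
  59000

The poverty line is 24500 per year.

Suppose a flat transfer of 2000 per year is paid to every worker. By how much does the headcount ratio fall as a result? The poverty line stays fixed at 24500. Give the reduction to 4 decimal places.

Before: below the line — 7000, 11000, 14000, 23000; headcount ratio = 0.666667.
After the 2000 transfer: below the line — 9000, 13000, 16000; headcount ratio = 0.500000.
Reduction = 0.666667 − 0.500000 = 0.1667.

0.1667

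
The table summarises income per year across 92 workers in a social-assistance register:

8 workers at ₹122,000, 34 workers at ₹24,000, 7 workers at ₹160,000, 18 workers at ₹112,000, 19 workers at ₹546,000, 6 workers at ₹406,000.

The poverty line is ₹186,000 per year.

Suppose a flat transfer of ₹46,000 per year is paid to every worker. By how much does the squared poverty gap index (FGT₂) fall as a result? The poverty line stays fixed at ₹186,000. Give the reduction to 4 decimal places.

0.1741

Before: below the line — 34×₹24,000, 18×₹112,000, 8×₹122,000, 7×₹160,000; squared poverty gap index (FGT₂) = 0.323097.
After the ₹46,000 transfer: below the line — 34×₹70,000, 18×₹158,000, 8×₹168,000; squared poverty gap index (FGT₂) = 0.148989.
Reduction = 0.323097 − 0.148989 = 0.1741.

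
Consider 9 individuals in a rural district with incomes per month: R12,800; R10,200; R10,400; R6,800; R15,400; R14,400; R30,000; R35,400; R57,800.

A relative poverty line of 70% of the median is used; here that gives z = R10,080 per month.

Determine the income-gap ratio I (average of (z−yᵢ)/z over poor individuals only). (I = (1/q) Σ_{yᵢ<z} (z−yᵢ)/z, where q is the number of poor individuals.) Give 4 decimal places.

0.3254

Below z: R6,800 (q = 1 of N = 9).
Relative gaps: 0.3254; sum = 0.325397.
The income-gap ratio divides by q (the poor only): 0.325397 / 1 = 0.3254.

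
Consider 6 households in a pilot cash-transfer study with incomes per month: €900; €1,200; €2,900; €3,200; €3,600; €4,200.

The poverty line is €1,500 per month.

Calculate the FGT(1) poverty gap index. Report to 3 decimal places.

0.100

Below z: €900, €1,200 (q = 2 of N = 6).
Normalized shortfalls: (1500−900)/1500 = 0.4000; (1500−1200)/1500 = 0.2000.
Sum of shortfalls = 0.600000; P₁ averages over all N: 0.600000 / 6 = 0.100.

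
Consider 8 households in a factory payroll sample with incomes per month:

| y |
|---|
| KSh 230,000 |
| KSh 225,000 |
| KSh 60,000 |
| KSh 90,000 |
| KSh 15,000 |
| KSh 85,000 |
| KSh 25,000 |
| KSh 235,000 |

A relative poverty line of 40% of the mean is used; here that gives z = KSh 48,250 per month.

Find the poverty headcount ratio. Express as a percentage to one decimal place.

25.0%

2 of the 8 households have income below KSh 48,250.
H = 2/8 = 25.0%.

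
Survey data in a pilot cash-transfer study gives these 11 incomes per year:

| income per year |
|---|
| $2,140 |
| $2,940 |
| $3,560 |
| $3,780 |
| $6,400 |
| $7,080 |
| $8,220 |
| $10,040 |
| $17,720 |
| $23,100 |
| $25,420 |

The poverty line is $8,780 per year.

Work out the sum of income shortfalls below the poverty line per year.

Below z: $2,140, $2,940, $3,560, $3,780, $6,400, $7,080, $8,220 (q = 7 of N = 11).
Individual gaps: 8780−2140 = 6640; 8780−2940 = 5840; 8780−3560 = 5220; 8780−3780 = 5000; 8780−6400 = 2380; 8780−7080 = 1700; 8780−8220 = 560.
Aggregate gap = $27,340.

$27,340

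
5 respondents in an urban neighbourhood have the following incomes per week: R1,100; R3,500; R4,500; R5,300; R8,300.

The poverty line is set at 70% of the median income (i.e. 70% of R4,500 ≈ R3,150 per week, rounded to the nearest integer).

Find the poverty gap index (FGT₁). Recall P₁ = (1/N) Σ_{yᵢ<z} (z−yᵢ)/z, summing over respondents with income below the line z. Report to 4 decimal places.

0.1302

Incomes under z: R1,100 (q = 1 of N = 5).
Gap ratios (z−y)/z: (3150−1100)/3150 = 0.6508.
Σ = 0.650794. Dividing by the full population N = 5 gives P₁ = 0.1302.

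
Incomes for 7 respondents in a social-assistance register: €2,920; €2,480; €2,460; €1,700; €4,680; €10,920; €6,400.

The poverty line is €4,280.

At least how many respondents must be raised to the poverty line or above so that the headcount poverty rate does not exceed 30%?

2

Currently q = 4 of N = 7 are below the line (H = 0.571).
A headcount ratio of at most 30% allows at most ⌊0.30 × 7⌋ = 2 poor respondents.
So at least 4 − 2 = 2 must be lifted.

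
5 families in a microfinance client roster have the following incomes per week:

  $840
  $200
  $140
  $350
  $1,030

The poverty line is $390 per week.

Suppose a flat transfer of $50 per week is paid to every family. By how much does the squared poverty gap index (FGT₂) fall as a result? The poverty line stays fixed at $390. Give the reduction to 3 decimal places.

0.053

Before: below the line — $140, $200, $350; squared poverty gap index (FGT₂) = 0.13176.
After the $50 transfer: below the line — $190, $250; squared poverty gap index (FGT₂) = 0.07837.
Reduction = 0.13176 − 0.07837 = 0.053.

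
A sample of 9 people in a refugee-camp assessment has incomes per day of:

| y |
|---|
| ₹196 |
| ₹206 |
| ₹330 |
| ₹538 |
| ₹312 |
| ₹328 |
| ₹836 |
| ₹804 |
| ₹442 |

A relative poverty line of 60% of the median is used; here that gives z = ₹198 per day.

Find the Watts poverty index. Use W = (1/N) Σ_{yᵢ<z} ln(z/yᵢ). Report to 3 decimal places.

Below z: ₹196 (q = 1 of N = 9).
Log shortfalls: ln(198/196) = 0.0102.
W = 0.010152 / 9 = 0.001.

0.001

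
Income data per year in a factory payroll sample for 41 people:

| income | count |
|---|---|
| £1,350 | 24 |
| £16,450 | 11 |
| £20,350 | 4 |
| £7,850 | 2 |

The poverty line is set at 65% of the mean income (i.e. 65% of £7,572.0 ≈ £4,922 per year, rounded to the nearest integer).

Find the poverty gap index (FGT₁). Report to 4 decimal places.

Incomes under z: 24×£1,350 (q = 24 of N = 41).
Shortfall ratios: (4922−1350)/4922 = 0.7257 (×24).
Sum of shortfalls = 17.417310; P₁ averages over all N: 17.417310 / 41 = 0.4248.

0.4248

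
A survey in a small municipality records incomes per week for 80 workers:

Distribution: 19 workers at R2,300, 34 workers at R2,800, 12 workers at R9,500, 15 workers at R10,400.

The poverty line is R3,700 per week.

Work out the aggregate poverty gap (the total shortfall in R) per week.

R57,200

Incomes under z: 19×R2,300, 34×R2,800 (q = 53 of N = 80).
Individual gaps: 19×(3700−2300) = 26600; 34×(3700−2800) = 30600.
Aggregate gap = R57,200.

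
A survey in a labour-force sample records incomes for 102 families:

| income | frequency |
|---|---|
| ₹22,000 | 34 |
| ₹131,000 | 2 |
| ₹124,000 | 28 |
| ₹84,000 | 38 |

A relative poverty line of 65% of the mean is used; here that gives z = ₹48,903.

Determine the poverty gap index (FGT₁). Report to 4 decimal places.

0.1834

Below the line: 34×₹22,000 (q = 34 of N = 102).
Normalized shortfalls: (48903−22000)/48903 = 0.5501 (×34).
Σ = 18.704415. Dividing by the full population N = 102 gives P₁ = 0.1834.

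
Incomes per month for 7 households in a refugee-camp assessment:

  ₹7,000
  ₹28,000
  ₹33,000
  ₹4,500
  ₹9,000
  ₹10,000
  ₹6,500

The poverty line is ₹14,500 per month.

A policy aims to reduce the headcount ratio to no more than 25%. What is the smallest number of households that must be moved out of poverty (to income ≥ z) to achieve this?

Currently q = 5 of N = 7 are below the line (H = 0.714).
A headcount ratio of at most 25% allows at most ⌊0.25 × 7⌋ = 1 poor households.
So at least 5 − 1 = 4 must be lifted.

4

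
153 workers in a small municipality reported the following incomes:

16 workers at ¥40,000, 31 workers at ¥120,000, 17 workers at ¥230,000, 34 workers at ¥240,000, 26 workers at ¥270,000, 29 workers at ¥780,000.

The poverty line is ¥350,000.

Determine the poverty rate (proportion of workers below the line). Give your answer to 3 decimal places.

124 of the 153 workers have income below ¥350,000.
H = 124/153 = 0.810.

0.810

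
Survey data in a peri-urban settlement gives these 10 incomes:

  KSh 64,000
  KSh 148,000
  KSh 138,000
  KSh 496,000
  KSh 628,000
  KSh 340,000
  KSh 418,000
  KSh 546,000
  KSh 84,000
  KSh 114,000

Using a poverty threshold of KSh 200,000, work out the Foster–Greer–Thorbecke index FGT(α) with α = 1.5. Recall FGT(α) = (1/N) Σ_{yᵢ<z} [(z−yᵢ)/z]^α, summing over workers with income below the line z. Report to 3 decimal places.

Incomes under z: KSh 64,000, KSh 84,000, KSh 114,000, KSh 138,000, KSh 148,000 (q = 5 of N = 10).
Shortfall ratios: (200000−64000)/200000 = 0.6800; (200000−84000)/200000 = 0.5800; (200000−114000)/200000 = 0.4300; (200000−138000)/200000 = 0.3100; (200000−148000)/200000 = 0.2600.
Raised to α = 1.5: 0.56074; 0.44171; 0.28197; 0.17260; 0.13257.
Sum = 1.589602; FGT(1.5) = 1.589602 / 10 = 0.159.

0.159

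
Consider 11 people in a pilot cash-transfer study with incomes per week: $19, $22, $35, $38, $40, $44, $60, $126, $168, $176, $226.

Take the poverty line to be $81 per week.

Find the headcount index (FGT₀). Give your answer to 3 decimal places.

7 of the 11 people have income below $81.
H = 7/11 = 0.636.

0.636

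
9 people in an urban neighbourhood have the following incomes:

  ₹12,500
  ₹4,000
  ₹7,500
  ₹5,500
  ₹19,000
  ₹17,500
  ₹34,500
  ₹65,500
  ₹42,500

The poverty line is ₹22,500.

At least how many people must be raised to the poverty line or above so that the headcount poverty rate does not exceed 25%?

6 of the 9 people are poor, so H = 6/9 = 0.667.
A headcount ratio of at most 25% allows at most ⌊0.25 × 9⌋ = 2 poor people.
So at least 6 − 2 = 4 must be lifted.

4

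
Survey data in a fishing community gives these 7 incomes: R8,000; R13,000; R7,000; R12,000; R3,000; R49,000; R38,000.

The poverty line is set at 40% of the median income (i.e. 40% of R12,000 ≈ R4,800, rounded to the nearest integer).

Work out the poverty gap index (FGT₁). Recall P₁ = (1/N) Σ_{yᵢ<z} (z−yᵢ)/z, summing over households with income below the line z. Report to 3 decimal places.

Below z: R3,000 (q = 1 of N = 7).
Normalized shortfalls: (4800−3000)/4800 = 0.3750.
Σ = 0.375000. Dividing by the full population N = 7 gives P₁ = 0.054.

0.054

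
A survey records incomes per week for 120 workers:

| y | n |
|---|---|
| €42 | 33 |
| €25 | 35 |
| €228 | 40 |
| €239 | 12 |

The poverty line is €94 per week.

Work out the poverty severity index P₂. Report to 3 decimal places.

Below the line: 35×€25, 33×€42 (q = 68 of N = 120).
Shortfall ratios: (94−25)/94 = 0.7340 (×35); (94−42)/94 = 0.5532 (×33).
Squared: 0.5388 (×35); 0.3060 (×33).
Sum = 28.957334; P₂ = 28.957334 / 120 = 0.241.

0.241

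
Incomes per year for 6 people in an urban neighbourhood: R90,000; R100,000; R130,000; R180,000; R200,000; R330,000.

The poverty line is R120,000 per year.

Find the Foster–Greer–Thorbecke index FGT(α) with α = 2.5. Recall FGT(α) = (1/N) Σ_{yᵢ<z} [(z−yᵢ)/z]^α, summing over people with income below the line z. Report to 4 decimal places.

0.0071

Poor units: R90,000, R100,000 (q = 2 of N = 6).
Gap ratios (z−y)/z: (120000−90000)/120000 = 0.2500; (120000−100000)/120000 = 0.1667.
Raised to α = 2.5: 0.03125; 0.01134.
Sum = 0.042590; FGT(2.5) = 0.042590 / 6 = 0.0071.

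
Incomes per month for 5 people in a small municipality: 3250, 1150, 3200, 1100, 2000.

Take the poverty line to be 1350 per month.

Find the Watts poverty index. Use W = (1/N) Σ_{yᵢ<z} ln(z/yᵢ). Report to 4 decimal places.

0.0730

Below z: 1100, 1150 (q = 2 of N = 5).
ln(z/y) terms: ln(1350/1100) = 0.2048; ln(1350/1150) = 0.1603.
W = 0.365137 / 5 = 0.0730.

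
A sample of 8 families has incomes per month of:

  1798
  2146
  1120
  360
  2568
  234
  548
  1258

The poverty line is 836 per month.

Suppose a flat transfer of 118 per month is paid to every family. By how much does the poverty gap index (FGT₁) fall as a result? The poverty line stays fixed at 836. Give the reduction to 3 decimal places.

0.053

Before: below the line — 234, 360, 548; poverty gap index (FGT₁) = 0.20425.
After the 118 transfer: below the line — 352, 478, 666; poverty gap index (FGT₁) = 0.15132.
Reduction = 0.20425 − 0.15132 = 0.053.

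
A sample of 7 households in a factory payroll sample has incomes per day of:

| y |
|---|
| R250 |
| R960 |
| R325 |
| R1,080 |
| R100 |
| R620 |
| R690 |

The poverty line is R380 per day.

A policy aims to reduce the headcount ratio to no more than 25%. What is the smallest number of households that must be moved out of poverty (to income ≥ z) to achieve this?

2

3 of the 7 households are poor, so H = 3/7 = 0.429.
A headcount ratio of at most 25% allows at most ⌊0.25 × 7⌋ = 1 poor households.
So at least 3 − 1 = 2 must be lifted.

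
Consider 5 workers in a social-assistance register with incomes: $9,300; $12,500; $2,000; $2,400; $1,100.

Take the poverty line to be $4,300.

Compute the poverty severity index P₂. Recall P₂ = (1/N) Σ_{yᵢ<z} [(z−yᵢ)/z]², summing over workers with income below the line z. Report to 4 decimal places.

Incomes under z: $1,100, $2,000, $2,400 (q = 3 of N = 5).
Shortfall ratios: (4300−1100)/4300 = 0.7442; (4300−2000)/4300 = 0.5349; (4300−2400)/4300 = 0.4419.
Squared: 0.5538; 0.2861; 0.1952.
Sum = 1.035154; P₂ = 1.035154 / 5 = 0.2070.

0.2070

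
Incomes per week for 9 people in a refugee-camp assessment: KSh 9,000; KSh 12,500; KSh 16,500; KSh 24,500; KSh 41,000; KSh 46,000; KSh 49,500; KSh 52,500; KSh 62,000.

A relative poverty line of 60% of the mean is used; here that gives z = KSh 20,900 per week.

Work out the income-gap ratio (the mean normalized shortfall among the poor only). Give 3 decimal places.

0.394

Incomes under z: KSh 9,000, KSh 12,500, KSh 16,500 (q = 3 of N = 9).
Relative gaps: 0.5694, 0.4019, 0.2105; sum = 1.181818.
I averages over the q = 3 poor units only: 1.181818 / 3 = 0.394.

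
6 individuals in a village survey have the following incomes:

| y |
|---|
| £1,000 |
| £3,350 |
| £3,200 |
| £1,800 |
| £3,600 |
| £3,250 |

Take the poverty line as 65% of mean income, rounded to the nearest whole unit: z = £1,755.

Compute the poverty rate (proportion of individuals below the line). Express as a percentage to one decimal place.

16.7%

1 of the 6 individuals have income below £1,755.
H = 1/6 = 16.7%.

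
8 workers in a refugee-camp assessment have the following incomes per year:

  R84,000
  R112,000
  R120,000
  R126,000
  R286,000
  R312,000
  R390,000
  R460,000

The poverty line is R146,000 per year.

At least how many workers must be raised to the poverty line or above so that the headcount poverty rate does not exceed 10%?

Currently q = 4 of N = 8 are below the line (H = 0.500).
A headcount ratio of at most 10% allows at most ⌊0.10 × 8⌋ = 0 poor workers.
So at least 4 − 0 = 4 must be lifted.

4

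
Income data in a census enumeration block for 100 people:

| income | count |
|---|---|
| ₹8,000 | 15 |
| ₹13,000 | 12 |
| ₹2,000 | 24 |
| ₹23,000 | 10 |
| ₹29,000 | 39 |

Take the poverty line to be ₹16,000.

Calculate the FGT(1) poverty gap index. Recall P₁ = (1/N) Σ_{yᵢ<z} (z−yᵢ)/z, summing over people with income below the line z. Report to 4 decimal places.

Incomes under z: 24×₹2,000, 15×₹8,000, 12×₹13,000 (q = 51 of N = 100).
Relative gaps: (16000−2000)/16000 = 0.8750 (×24); (16000−8000)/16000 = 0.5000 (×15); (16000−13000)/16000 = 0.1875 (×12).
Σ = 30.750000. Dividing by the full population N = 100 gives P₁ = 0.3075.

0.3075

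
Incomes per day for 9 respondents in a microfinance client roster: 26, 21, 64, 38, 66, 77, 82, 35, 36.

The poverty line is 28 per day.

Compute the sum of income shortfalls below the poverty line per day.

9

Below z: 21, 26 (q = 2 of N = 9).
Individual gaps: 28−21 = 7; 28−26 = 2.
Aggregate gap = 9.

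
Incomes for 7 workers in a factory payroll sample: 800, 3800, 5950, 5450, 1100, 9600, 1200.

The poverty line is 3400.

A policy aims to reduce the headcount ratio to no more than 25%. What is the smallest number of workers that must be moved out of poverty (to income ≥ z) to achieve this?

2

Currently q = 3 of N = 7 are below the line (H = 0.429).
A headcount ratio of at most 25% allows at most ⌊0.25 × 7⌋ = 1 poor workers.
So at least 3 − 1 = 2 must be lifted.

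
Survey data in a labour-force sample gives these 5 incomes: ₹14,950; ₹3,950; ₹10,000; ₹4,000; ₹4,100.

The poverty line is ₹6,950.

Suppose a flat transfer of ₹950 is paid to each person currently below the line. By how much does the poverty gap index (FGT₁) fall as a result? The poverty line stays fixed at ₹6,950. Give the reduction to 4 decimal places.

0.0820

Before: below the line — ₹3,950, ₹4,000, ₹4,100; poverty gap index (FGT₁) = 0.253237.
After the ₹950 transfer: below the line — ₹4,900, ₹4,950, ₹5,050; poverty gap index (FGT₁) = 0.171223.
Reduction = 0.253237 − 0.171223 = 0.0820.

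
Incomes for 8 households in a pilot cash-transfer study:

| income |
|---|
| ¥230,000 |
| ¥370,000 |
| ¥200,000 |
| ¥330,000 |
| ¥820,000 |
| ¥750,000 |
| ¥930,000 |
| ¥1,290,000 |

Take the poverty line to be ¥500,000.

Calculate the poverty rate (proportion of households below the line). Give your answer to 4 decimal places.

0.5000

4 of the 8 households have income below ¥500,000.
H = 4/8 = 0.5000.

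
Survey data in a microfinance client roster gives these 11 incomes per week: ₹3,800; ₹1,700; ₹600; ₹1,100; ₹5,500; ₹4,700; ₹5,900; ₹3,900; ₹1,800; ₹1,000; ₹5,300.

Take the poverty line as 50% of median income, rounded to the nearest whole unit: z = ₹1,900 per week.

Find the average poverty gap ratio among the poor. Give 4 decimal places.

0.3474

Below z: ₹600, ₹1,000, ₹1,100, ₹1,700, ₹1,800 (q = 5 of N = 11).
Shortfall ratios (z−y)/z: 0.6842, 0.4737, 0.4211, 0.1053, 0.0526; sum = 1.736842.
I averages over the q = 5 poor units only: 1.736842 / 5 = 0.3474.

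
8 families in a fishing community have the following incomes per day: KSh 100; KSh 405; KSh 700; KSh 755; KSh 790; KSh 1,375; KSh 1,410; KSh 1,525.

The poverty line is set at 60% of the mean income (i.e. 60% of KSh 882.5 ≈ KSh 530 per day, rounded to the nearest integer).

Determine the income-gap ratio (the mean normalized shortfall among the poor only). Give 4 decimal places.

Below the line: KSh 100, KSh 405 (q = 2 of N = 8).
Shortfall ratios (z−y)/z: 0.8113, 0.2358; sum = 1.047170.
The income-gap ratio divides by q (the poor only): 1.047170 / 2 = 0.5236.

0.5236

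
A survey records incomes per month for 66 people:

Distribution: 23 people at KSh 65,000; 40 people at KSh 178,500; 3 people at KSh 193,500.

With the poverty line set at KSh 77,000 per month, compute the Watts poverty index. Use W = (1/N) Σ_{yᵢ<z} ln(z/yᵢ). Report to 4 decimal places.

0.0590

Poor units: 23×KSh 65,000 (q = 23 of N = 66).
Log gaps: ln(77000/65000) = 0.1694 (×23).
W = 3.896617 / 66 = 0.0590.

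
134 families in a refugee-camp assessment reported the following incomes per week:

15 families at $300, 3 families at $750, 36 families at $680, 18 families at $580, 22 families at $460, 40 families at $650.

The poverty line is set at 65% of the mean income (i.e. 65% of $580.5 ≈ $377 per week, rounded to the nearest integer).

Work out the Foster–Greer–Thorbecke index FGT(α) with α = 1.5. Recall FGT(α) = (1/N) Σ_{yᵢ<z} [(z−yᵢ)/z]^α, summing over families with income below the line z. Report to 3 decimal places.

0.010

Below z: 15×$300 (q = 15 of N = 134).
Shortfall ratios: (377−300)/377 = 0.2042 (×15).
Raised to α = 1.5: 0.09230 (×15).
Sum = 1.384571; FGT(1.5) = 1.384571 / 134 = 0.010.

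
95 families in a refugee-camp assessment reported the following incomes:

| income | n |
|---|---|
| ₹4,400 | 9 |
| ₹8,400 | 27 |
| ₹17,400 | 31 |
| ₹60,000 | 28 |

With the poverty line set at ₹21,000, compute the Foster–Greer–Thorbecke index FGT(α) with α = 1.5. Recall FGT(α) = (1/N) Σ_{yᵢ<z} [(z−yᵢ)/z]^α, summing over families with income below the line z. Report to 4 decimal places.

Below the line: 9×₹4,400, 27×₹8,400, 31×₹17,400 (q = 67 of N = 95).
Normalized shortfalls: (21000−4400)/21000 = 0.7905 (×9); (21000−8400)/21000 = 0.6000 (×27); (21000−17400)/21000 = 0.1714 (×31).
Raised to α = 1.5: 0.70280 (×9); 0.46476 (×27); 0.07098 (×31).
Sum = 21.074010; FGT(1.5) = 21.074010 / 95 = 0.2218.

0.2218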